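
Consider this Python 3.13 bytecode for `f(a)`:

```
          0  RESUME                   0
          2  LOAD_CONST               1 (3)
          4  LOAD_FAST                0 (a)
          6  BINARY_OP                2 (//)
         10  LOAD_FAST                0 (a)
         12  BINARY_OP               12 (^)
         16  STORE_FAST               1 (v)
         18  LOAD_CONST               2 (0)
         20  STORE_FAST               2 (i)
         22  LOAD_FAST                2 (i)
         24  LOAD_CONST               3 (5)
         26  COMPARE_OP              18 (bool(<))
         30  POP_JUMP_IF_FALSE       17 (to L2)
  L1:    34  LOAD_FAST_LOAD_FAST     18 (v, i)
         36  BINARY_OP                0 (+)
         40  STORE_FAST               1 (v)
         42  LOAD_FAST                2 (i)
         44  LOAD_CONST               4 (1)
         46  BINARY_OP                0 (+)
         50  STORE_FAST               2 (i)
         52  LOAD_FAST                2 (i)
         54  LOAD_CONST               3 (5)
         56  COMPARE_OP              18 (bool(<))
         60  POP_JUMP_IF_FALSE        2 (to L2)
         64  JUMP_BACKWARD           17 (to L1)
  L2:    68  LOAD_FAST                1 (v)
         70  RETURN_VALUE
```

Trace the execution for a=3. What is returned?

LOAD_CONST → push 3
LOAD_FAST a → push 3
BINARY_OP // → 3 // 3 = 1
LOAD_FAST a → push 3
BINARY_OP ^ → 1 ^ 3 = 2
STORE_FAST v → v=2
LOAD_CONST → push 0
STORE_FAST i → i=0
LOAD_FAST i → push 0
LOAD_CONST → push 5
COMPARE_OP bool(<) → 0 vs 5 = True
POP_JUMP_IF_FALSE → pop True; no jump
LOAD_FAST_LOAD_FAST v,i → push 2,0
BINARY_OP + → 2 + 0 = 2
STORE_FAST v → v=2
LOAD_FAST i → push 0
LOAD_CONST → push 1
BINARY_OP + → 0 + 1 = 1
STORE_FAST i → i=1
LOAD_FAST i → push 1
LOAD_CONST → push 5
COMPARE_OP bool(<) → 1 vs 5 = True
POP_JUMP_IF_FALSE → pop True; no jump
LOAD_FAST_LOAD_FAST v,i → push 2,1
BINARY_OP + → 2 + 1 = 3
STORE_FAST v → v=3
LOAD_FAST i → push 1
LOAD_CONST → push 1
BINARY_OP + → 1 + 1 = 2
STORE_FAST i → i=2
LOAD_FAST i → push 2
LOAD_CONST → push 5
COMPARE_OP bool(<) → 2 vs 5 = True
POP_JUMP_IF_FALSE → pop True; no jump
LOAD_FAST_LOAD_FAST v,i → push 3,2
BINARY_OP + → 3 + 2 = 5
STORE_FAST v → v=5
LOAD_FAST i → push 2
LOAD_CONST → push 1
BINARY_OP + → 2 + 1 = 3
STORE_FAST i → i=3
LOAD_FAST i → push 3
LOAD_CONST → push 5
COMPARE_OP bool(<) → 3 vs 5 = True
POP_JUMP_IF_FALSE → pop True; no jump
LOAD_FAST_LOAD_FAST v,i → push 5,3
BINARY_OP + → 5 + 3 = 8
STORE_FAST v → v=8
LOAD_FAST i → push 3
LOAD_CONST → push 1
BINARY_OP + → 3 + 1 = 4
STORE_FAST i → i=4
LOAD_FAST i → push 4
LOAD_CONST → push 5
COMPARE_OP bool(<) → 4 vs 5 = True
POP_JUMP_IF_FALSE → pop True; no jump
LOAD_FAST_LOAD_FAST v,i → push 8,4
BINARY_OP + → 8 + 4 = 12
STORE_FAST v → v=12
LOAD_FAST i → push 4
LOAD_CONST → push 1
BINARY_OP + → 4 + 1 = 5
STORE_FAST i → i=5
LOAD_FAST i → push 5
LOAD_CONST → push 5
COMPARE_OP bool(<) → 5 vs 5 = False
POP_JUMP_IF_FALSE → pop False; jump
LOAD_FAST v → push 12
RETURN_VALUE → return 12.

12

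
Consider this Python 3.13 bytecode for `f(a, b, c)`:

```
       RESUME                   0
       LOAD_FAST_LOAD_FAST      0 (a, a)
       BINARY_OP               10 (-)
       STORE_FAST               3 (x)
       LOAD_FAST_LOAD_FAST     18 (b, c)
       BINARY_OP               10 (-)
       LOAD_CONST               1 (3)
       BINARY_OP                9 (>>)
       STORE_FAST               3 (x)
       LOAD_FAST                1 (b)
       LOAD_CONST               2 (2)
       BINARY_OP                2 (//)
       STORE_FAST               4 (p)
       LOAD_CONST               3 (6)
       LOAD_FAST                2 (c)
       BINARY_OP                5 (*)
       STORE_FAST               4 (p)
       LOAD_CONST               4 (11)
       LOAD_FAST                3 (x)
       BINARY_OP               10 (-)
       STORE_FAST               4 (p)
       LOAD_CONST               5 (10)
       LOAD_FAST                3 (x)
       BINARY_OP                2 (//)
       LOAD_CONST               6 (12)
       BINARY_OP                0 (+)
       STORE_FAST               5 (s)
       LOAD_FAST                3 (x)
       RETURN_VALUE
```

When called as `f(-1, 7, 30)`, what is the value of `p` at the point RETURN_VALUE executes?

14

LOAD_FAST_LOAD_FAST a,a → push -1,-1. Stack: [-1, -1]
BINARY_OP - → -1 - -1 = 0. Stack: [0]
STORE_FAST x → x=0. Stack: []
LOAD_FAST_LOAD_FAST b,c → push 7,30. Stack: [7, 30]
BINARY_OP - → 7 - 30 = -23. Stack: [-23]
LOAD_CONST → push 3. Stack: [-23, 3]
BINARY_OP >> → -23 >> 3 = -3. Stack: [-3]
STORE_FAST x → x=-3. Stack: []
LOAD_FAST b → push 7. Stack: [7]
LOAD_CONST → push 2. Stack: [7, 2]
BINARY_OP // → 7 // 2 = 3. Stack: [3]
STORE_FAST p → p=3. Stack: []
LOAD_CONST → push 6. Stack: [6]
LOAD_FAST c → push 30. Stack: [6, 30]
BINARY_OP * → 6 * 30 = 180. Stack: [180]
STORE_FAST p → p=180. Stack: []
LOAD_CONST → push 11. Stack: [11]
LOAD_FAST x → push -3. Stack: [11, -3]
BINARY_OP - → 11 - -3 = 14. Stack: [14]
STORE_FAST p → p=14. Stack: []
LOAD_CONST → push 10. Stack: [10]
LOAD_FAST x → push -3. Stack: [10, -3]
BINARY_OP // → 10 // -3 = -4. Stack: [-4]
LOAD_CONST → push 12. Stack: [-4, 12]
BINARY_OP + → -4 + 12 = 8. Stack: [8]
STORE_FAST s → s=8. Stack: []
LOAD_FAST x → push -3. Stack: [-3]
RETURN_VALUE → return -3.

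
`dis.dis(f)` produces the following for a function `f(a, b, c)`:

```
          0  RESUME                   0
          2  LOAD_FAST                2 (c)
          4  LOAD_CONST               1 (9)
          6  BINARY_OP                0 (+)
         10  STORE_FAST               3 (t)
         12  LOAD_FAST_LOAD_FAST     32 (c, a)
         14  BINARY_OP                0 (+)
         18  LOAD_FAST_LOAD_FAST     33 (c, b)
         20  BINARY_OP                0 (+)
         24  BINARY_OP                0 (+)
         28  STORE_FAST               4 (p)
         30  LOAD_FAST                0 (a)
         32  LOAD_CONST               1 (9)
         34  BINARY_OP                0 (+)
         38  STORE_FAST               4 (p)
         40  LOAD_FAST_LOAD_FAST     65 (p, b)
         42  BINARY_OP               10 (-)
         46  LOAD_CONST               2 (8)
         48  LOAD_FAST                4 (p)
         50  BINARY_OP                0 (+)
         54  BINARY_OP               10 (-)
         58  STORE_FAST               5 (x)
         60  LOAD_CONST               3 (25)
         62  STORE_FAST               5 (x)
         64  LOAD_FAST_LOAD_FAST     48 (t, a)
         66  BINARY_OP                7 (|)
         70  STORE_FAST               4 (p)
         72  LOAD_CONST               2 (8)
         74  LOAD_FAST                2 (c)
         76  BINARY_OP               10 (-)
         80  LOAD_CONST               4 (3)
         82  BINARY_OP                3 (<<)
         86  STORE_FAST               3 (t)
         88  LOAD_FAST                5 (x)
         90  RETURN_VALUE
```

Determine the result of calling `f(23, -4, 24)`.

25

LOAD_FAST c → push 24. Stack: [24]
LOAD_CONST → push 9. Stack: [24, 9]
BINARY_OP + → 24 + 9 = 33. Stack: [33]
STORE_FAST t → t=33. Stack: []
LOAD_FAST_LOAD_FAST c,a → push 24,23. Stack: [24, 23]
BINARY_OP + → 24 + 23 = 47. Stack: [47]
LOAD_FAST_LOAD_FAST c,b → push 24,-4. Stack: [47, 24, -4]
BINARY_OP + → 24 + -4 = 20. Stack: [47, 20]
BINARY_OP + → 47 + 20 = 67. Stack: [67]
STORE_FAST p → p=67. Stack: []
LOAD_FAST a → push 23. Stack: [23]
LOAD_CONST → push 9. Stack: [23, 9]
BINARY_OP + → 23 + 9 = 32. Stack: [32]
STORE_FAST p → p=32. Stack: []
LOAD_FAST_LOAD_FAST p,b → push 32,-4. Stack: [32, -4]
BINARY_OP - → 32 - -4 = 36. Stack: [36]
LOAD_CONST → push 8. Stack: [36, 8]
LOAD_FAST p → push 32. Stack: [36, 8, 32]
BINARY_OP + → 8 + 32 = 40. Stack: [36, 40]
BINARY_OP - → 36 - 40 = -4. Stack: [-4]
STORE_FAST x → x=-4. Stack: []
LOAD_CONST → push 25. Stack: [25]
STORE_FAST x → x=25. Stack: []
LOAD_FAST_LOAD_FAST t,a → push 33,23. Stack: [33, 23]
BINARY_OP | → 33 | 23 = 55. Stack: [55]
STORE_FAST p → p=55. Stack: []
LOAD_CONST → push 8. Stack: [8]
LOAD_FAST c → push 24. Stack: [8, 24]
BINARY_OP - → 8 - 24 = -16. Stack: [-16]
LOAD_CONST → push 3. Stack: [-16, 3]
BINARY_OP << → -16 << 3 = -128. Stack: [-128]
STORE_FAST t → t=-128. Stack: []
LOAD_FAST x → push 25. Stack: [25]
RETURN_VALUE → return 25.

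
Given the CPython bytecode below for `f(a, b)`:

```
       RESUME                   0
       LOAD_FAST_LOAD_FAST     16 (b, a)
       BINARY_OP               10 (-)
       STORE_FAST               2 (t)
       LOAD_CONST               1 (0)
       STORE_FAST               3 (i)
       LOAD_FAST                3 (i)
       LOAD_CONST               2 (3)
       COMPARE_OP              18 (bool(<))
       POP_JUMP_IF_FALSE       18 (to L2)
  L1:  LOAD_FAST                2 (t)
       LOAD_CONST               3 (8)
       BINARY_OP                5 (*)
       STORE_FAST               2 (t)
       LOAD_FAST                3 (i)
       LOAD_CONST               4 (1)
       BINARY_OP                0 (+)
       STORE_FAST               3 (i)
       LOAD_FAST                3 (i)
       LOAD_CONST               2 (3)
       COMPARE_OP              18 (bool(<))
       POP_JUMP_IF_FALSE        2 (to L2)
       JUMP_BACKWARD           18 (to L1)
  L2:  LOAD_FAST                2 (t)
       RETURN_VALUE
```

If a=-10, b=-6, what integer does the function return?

LOAD_FAST_LOAD_FAST b,a → push -6,-10. Stack: [-6, -10]
BINARY_OP - → -6 - -10 = 4. Stack: [4]
STORE_FAST t → t=4. Stack: []
LOAD_CONST → push 0. Stack: [0]
STORE_FAST i → i=0. Stack: []
LOAD_FAST i → push 0. Stack: [0]
LOAD_CONST → push 3. Stack: [0, 3]
COMPARE_OP bool(<) → 0 vs 3 = True. Stack: [True]
POP_JUMP_IF_FALSE → pop True; no jump. Stack: []
LOAD_FAST t → push 4. Stack: [4]
LOAD_CONST → push 8. Stack: [4, 8]
BINARY_OP * → 4 * 8 = 32. Stack: [32]
STORE_FAST t → t=32. Stack: []
LOAD_FAST i → push 0. Stack: [0]
LOAD_CONST → push 1. Stack: [0, 1]
BINARY_OP + → 0 + 1 = 1. Stack: [1]
STORE_FAST i → i=1. Stack: []
LOAD_FAST i → push 1. Stack: [1]
LOAD_CONST → push 3. Stack: [1, 3]
COMPARE_OP bool(<) → 1 vs 3 = True. Stack: [True]
POP_JUMP_IF_FALSE → pop True; no jump. Stack: []
LOAD_FAST t → push 32. Stack: [32]
LOAD_CONST → push 8. Stack: [32, 8]
BINARY_OP * → 32 * 8 = 256. Stack: [256]
STORE_FAST t → t=256. Stack: []
LOAD_FAST i → push 1. Stack: [1]
LOAD_CONST → push 1. Stack: [1, 1]
BINARY_OP + → 1 + 1 = 2. Stack: [2]
STORE_FAST i → i=2. Stack: []
LOAD_FAST i → push 2. Stack: [2]
LOAD_CONST → push 3. Stack: [2, 3]
COMPARE_OP bool(<) → 2 vs 3 = True. Stack: [True]
POP_JUMP_IF_FALSE → pop True; no jump. Stack: []
LOAD_FAST t → push 256. Stack: [256]
LOAD_CONST → push 8. Stack: [256, 8]
BINARY_OP * → 256 * 8 = 2048. Stack: [2048]
STORE_FAST t → t=2048. Stack: []
LOAD_FAST i → push 2. Stack: [2]
LOAD_CONST → push 1. Stack: [2, 1]
BINARY_OP + → 2 + 1 = 3. Stack: [3]
STORE_FAST i → i=3. Stack: []
LOAD_FAST i → push 3. Stack: [3]
LOAD_CONST → push 3. Stack: [3, 3]
COMPARE_OP bool(<) → 3 vs 3 = False. Stack: [False]
POP_JUMP_IF_FALSE → pop False; jump. Stack: []
LOAD_FAST t → push 2048. Stack: [2048]
RETURN_VALUE → return 2048.

2048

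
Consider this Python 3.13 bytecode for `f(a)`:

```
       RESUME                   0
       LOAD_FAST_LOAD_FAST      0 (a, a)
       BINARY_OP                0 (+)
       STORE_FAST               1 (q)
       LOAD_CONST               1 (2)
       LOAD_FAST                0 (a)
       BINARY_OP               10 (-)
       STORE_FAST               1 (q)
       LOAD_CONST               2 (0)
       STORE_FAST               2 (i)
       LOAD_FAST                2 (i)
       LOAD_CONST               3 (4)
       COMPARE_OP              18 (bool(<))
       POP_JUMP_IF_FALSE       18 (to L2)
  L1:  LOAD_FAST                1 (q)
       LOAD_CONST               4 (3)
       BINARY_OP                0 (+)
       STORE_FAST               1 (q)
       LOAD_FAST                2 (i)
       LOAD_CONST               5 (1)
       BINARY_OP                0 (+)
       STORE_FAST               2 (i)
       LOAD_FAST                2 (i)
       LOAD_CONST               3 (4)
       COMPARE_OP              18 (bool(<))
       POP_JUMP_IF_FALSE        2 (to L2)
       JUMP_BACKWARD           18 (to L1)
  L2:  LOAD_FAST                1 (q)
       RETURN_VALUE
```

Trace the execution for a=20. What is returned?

LOAD_FAST_LOAD_FAST a,a → push 20,20. Stack: [20, 20]
BINARY_OP + → 20 + 20 = 40. Stack: [40]
STORE_FAST q → q=40. Stack: []
LOAD_CONST → push 2. Stack: [2]
LOAD_FAST a → push 20. Stack: [2, 20]
BINARY_OP - → 2 - 20 = -18. Stack: [-18]
STORE_FAST q → q=-18. Stack: []
LOAD_CONST → push 0. Stack: [0]
STORE_FAST i → i=0. Stack: []
LOAD_FAST i → push 0. Stack: [0]
LOAD_CONST → push 4. Stack: [0, 4]
COMPARE_OP bool(<) → 0 vs 4 = True. Stack: [True]
POP_JUMP_IF_FALSE → pop True; no jump. Stack: []
LOAD_FAST q → push -18. Stack: [-18]
LOAD_CONST → push 3. Stack: [-18, 3]
BINARY_OP + → -18 + 3 = -15. Stack: [-15]
STORE_FAST q → q=-15. Stack: []
LOAD_FAST i → push 0. Stack: [0]
LOAD_CONST → push 1. Stack: [0, 1]
BINARY_OP + → 0 + 1 = 1. Stack: [1]
STORE_FAST i → i=1. Stack: []
LOAD_FAST i → push 1. Stack: [1]
LOAD_CONST → push 4. Stack: [1, 4]
COMPARE_OP bool(<) → 1 vs 4 = True. Stack: [True]
POP_JUMP_IF_FALSE → pop True; no jump. Stack: []
LOAD_FAST q → push -15. Stack: [-15]
LOAD_CONST → push 3. Stack: [-15, 3]
BINARY_OP + → -15 + 3 = -12. Stack: [-12]
STORE_FAST q → q=-12. Stack: []
LOAD_FAST i → push 1. Stack: [1]
LOAD_CONST → push 1. Stack: [1, 1]
BINARY_OP + → 1 + 1 = 2. Stack: [2]
STORE_FAST i → i=2. Stack: []
LOAD_FAST i → push 2. Stack: [2]
LOAD_CONST → push 4. Stack: [2, 4]
COMPARE_OP bool(<) → 2 vs 4 = True. Stack: [True]
POP_JUMP_IF_FALSE → pop True; no jump. Stack: []
LOAD_FAST q → push -12. Stack: [-12]
LOAD_CONST → push 3. Stack: [-12, 3]
BINARY_OP + → -12 + 3 = -9. Stack: [-9]
STORE_FAST q → q=-9. Stack: []
LOAD_FAST i → push 2. Stack: [2]
LOAD_CONST → push 1. Stack: [2, 1]
BINARY_OP + → 2 + 1 = 3. Stack: [3]
STORE_FAST i → i=3. Stack: []
LOAD_FAST i → push 3. Stack: [3]
LOAD_CONST → push 4. Stack: [3, 4]
COMPARE_OP bool(<) → 3 vs 4 = True. Stack: [True]
POP_JUMP_IF_FALSE → pop True; no jump. Stack: []
LOAD_FAST q → push -9. Stack: [-9]
LOAD_CONST → push 3. Stack: [-9, 3]
BINARY_OP + → -9 + 3 = -6. Stack: [-6]
STORE_FAST q → q=-6. Stack: []
LOAD_FAST i → push 3. Stack: [3]
LOAD_CONST → push 1. Stack: [3, 1]
BINARY_OP + → 3 + 1 = 4. Stack: [4]
STORE_FAST i → i=4. Stack: []
LOAD_FAST i → push 4. Stack: [4]
LOAD_CONST → push 4. Stack: [4, 4]
COMPARE_OP bool(<) → 4 vs 4 = False. Stack: [False]
POP_JUMP_IF_FALSE → pop False; jump. Stack: []
LOAD_FAST q → push -6. Stack: [-6]
RETURN_VALUE → return -6.

-6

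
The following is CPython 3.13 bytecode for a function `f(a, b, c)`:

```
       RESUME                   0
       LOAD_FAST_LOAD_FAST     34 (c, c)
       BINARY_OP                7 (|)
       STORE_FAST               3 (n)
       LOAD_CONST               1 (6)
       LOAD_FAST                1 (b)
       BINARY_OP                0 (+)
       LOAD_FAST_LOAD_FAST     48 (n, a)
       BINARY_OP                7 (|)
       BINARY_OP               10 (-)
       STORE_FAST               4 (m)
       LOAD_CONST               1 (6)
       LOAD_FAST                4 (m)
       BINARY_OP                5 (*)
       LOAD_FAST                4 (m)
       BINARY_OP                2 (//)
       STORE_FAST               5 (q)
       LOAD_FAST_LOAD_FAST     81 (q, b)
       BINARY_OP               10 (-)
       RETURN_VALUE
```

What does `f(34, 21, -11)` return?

LOAD_FAST_LOAD_FAST c,c → push -11,-11. Stack: [-11, -11]
BINARY_OP | → -11 | -11 = -11. Stack: [-11]
STORE_FAST n → n=-11. Stack: []
LOAD_CONST → push 6. Stack: [6]
LOAD_FAST b → push 21. Stack: [6, 21]
BINARY_OP + → 6 + 21 = 27. Stack: [27]
LOAD_FAST_LOAD_FAST n,a → push -11,34. Stack: [27, -11, 34]
BINARY_OP | → -11 | 34 = -9. Stack: [27, -9]
BINARY_OP - → 27 - -9 = 36. Stack: [36]
STORE_FAST m → m=36. Stack: []
LOAD_CONST → push 6. Stack: [6]
LOAD_FAST m → push 36. Stack: [6, 36]
BINARY_OP * → 6 * 36 = 216. Stack: [216]
LOAD_FAST m → push 36. Stack: [216, 36]
BINARY_OP // → 216 // 36 = 6. Stack: [6]
STORE_FAST q → q=6. Stack: []
LOAD_FAST_LOAD_FAST q,b → push 6,21. Stack: [6, 21]
BINARY_OP - → 6 - 21 = -15. Stack: [-15]
RETURN_VALUE → return -15.

-15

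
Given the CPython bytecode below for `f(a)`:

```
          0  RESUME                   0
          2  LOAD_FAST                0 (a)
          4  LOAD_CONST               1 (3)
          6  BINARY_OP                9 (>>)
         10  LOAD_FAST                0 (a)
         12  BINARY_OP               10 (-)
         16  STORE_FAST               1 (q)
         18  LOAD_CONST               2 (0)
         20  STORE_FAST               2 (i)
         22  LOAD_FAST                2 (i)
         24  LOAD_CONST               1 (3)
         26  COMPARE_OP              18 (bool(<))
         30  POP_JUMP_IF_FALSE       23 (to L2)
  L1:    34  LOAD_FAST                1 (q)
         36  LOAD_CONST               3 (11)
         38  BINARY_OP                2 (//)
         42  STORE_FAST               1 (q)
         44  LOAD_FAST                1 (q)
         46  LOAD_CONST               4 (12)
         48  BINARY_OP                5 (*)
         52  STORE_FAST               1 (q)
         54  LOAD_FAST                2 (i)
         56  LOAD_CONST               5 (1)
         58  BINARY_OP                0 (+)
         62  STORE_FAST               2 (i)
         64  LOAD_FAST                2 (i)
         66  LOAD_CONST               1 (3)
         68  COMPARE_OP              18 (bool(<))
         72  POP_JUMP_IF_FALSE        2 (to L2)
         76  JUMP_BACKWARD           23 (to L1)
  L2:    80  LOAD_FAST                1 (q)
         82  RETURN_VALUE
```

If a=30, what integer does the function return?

LOAD_FAST a → push 30. Stack: [30]
LOAD_CONST → push 3. Stack: [30, 3]
BINARY_OP >> → 30 >> 3 = 3. Stack: [3]
LOAD_FAST a → push 30. Stack: [3, 30]
BINARY_OP - → 3 - 30 = -27. Stack: [-27]
STORE_FAST q → q=-27. Stack: []
LOAD_CONST → push 0. Stack: [0]
STORE_FAST i → i=0. Stack: []
LOAD_FAST i → push 0. Stack: [0]
LOAD_CONST → push 3. Stack: [0, 3]
COMPARE_OP bool(<) → 0 vs 3 = True. Stack: [True]
POP_JUMP_IF_FALSE → pop True; no jump. Stack: []
LOAD_FAST q → push -27. Stack: [-27]
LOAD_CONST → push 11. Stack: [-27, 11]
BINARY_OP // → -27 // 11 = -3. Stack: [-3]
STORE_FAST q → q=-3. Stack: []
LOAD_FAST q → push -3. Stack: [-3]
LOAD_CONST → push 12. Stack: [-3, 12]
BINARY_OP * → -3 * 12 = -36. Stack: [-36]
STORE_FAST q → q=-36. Stack: []
LOAD_FAST i → push 0. Stack: [0]
LOAD_CONST → push 1. Stack: [0, 1]
BINARY_OP + → 0 + 1 = 1. Stack: [1]
STORE_FAST i → i=1. Stack: []
LOAD_FAST i → push 1. Stack: [1]
LOAD_CONST → push 3. Stack: [1, 3]
COMPARE_OP bool(<) → 1 vs 3 = True. Stack: [True]
POP_JUMP_IF_FALSE → pop True; no jump. Stack: []
LOAD_FAST q → push -36. Stack: [-36]
LOAD_CONST → push 11. Stack: [-36, 11]
BINARY_OP // → -36 // 11 = -4. Stack: [-4]
STORE_FAST q → q=-4. Stack: []
LOAD_FAST q → push -4. Stack: [-4]
LOAD_CONST → push 12. Stack: [-4, 12]
BINARY_OP * → -4 * 12 = -48. Stack: [-48]
STORE_FAST q → q=-48. Stack: []
LOAD_FAST i → push 1. Stack: [1]
LOAD_CONST → push 1. Stack: [1, 1]
BINARY_OP + → 1 + 1 = 2. Stack: [2]
STORE_FAST i → i=2. Stack: []
LOAD_FAST i → push 2. Stack: [2]
LOAD_CONST → push 3. Stack: [2, 3]
COMPARE_OP bool(<) → 2 vs 3 = True. Stack: [True]
POP_JUMP_IF_FALSE → pop True; no jump. Stack: []
LOAD_FAST q → push -48. Stack: [-48]
LOAD_CONST → push 11. Stack: [-48, 11]
BINARY_OP // → -48 // 11 = -5. Stack: [-5]
STORE_FAST q → q=-5. Stack: []
LOAD_FAST q → push -5. Stack: [-5]
LOAD_CONST → push 12. Stack: [-5, 12]
BINARY_OP * → -5 * 12 = -60. Stack: [-60]
STORE_FAST q → q=-60. Stack: []
LOAD_FAST i → push 2. Stack: [2]
LOAD_CONST → push 1. Stack: [2, 1]
BINARY_OP + → 2 + 1 = 3. Stack: [3]
STORE_FAST i → i=3. Stack: []
LOAD_FAST i → push 3. Stack: [3]
LOAD_CONST → push 3. Stack: [3, 3]
COMPARE_OP bool(<) → 3 vs 3 = False. Stack: [False]
POP_JUMP_IF_FALSE → pop False; jump. Stack: []
LOAD_FAST q → push -60. Stack: [-60]
RETURN_VALUE → return -60.

-60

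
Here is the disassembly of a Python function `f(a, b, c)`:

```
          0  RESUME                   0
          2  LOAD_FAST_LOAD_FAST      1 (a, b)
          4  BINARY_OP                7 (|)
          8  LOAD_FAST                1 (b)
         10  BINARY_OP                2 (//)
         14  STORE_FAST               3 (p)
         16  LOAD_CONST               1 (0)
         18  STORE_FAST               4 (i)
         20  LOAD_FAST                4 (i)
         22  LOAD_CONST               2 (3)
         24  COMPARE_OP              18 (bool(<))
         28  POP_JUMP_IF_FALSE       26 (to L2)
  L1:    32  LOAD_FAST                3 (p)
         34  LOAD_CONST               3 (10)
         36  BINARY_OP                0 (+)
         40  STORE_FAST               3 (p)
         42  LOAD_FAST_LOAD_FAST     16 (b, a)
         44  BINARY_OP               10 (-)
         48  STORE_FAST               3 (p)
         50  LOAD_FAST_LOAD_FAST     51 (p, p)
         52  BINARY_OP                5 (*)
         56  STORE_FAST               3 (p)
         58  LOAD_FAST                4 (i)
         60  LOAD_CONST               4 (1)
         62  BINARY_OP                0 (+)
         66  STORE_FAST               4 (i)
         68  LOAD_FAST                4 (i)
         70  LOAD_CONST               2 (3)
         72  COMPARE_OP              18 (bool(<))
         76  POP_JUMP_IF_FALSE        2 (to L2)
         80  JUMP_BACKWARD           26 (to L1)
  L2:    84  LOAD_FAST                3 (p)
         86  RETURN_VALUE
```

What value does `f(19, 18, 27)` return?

LOAD_FAST_LOAD_FAST a,b → push 19,18
BINARY_OP | → 19 | 18 = 19
LOAD_FAST b → push 18
BINARY_OP // → 19 // 18 = 1
STORE_FAST p → p=1
LOAD_CONST → push 0
STORE_FAST i → i=0
LOAD_FAST i → push 0
LOAD_CONST → push 3
COMPARE_OP bool(<) → 0 vs 3 = True
POP_JUMP_IF_FALSE → pop True; no jump
LOAD_FAST p → push 1
LOAD_CONST → push 10
BINARY_OP + → 1 + 10 = 11
STORE_FAST p → p=11
LOAD_FAST_LOAD_FAST b,a → push 18,19
BINARY_OP - → 18 - 19 = -1
STORE_FAST p → p=-1
LOAD_FAST_LOAD_FAST p,p → push -1,-1
BINARY_OP * → -1 * -1 = 1
STORE_FAST p → p=1
LOAD_FAST i → push 0
LOAD_CONST → push 1
BINARY_OP + → 0 + 1 = 1
STORE_FAST i → i=1
LOAD_FAST i → push 1
LOAD_CONST → push 3
COMPARE_OP bool(<) → 1 vs 3 = True
POP_JUMP_IF_FALSE → pop True; no jump
LOAD_FAST p → push 1
LOAD_CONST → push 10
BINARY_OP + → 1 + 10 = 11
STORE_FAST p → p=11
LOAD_FAST_LOAD_FAST b,a → push 18,19
BINARY_OP - → 18 - 19 = -1
STORE_FAST p → p=-1
LOAD_FAST_LOAD_FAST p,p → push -1,-1
BINARY_OP * → -1 * -1 = 1
STORE_FAST p → p=1
LOAD_FAST i → push 1
LOAD_CONST → push 1
BINARY_OP + → 1 + 1 = 2
STORE_FAST i → i=2
LOAD_FAST i → push 2
LOAD_CONST → push 3
COMPARE_OP bool(<) → 2 vs 3 = True
POP_JUMP_IF_FALSE → pop True; no jump
LOAD_FAST p → push 1
LOAD_CONST → push 10
BINARY_OP + → 1 + 10 = 11
STORE_FAST p → p=11
LOAD_FAST_LOAD_FAST b,a → push 18,19
BINARY_OP - → 18 - 19 = -1
STORE_FAST p → p=-1
LOAD_FAST_LOAD_FAST p,p → push -1,-1
BINARY_OP * → -1 * -1 = 1
STORE_FAST p → p=1
LOAD_FAST i → push 2
LOAD_CONST → push 1
BINARY_OP + → 2 + 1 = 3
STORE_FAST i → i=3
LOAD_FAST i → push 3
LOAD_CONST → push 3
COMPARE_OP bool(<) → 3 vs 3 = False
POP_JUMP_IF_FALSE → pop False; jump
LOAD_FAST p → push 1
RETURN_VALUE → return 1.

1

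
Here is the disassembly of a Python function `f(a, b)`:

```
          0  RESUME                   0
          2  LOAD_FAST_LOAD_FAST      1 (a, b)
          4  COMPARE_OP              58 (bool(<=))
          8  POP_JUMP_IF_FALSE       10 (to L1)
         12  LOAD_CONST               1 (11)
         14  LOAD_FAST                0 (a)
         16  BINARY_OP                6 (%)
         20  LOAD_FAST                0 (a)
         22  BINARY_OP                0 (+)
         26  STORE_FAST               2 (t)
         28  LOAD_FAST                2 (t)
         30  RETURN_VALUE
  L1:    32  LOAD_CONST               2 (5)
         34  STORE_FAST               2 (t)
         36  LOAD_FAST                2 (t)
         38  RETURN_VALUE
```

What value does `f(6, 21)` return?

11

LOAD_FAST_LOAD_FAST a,b → push 6,21. Stack: [6, 21]
COMPARE_OP bool(<=) → 6 vs 21 = True. Stack: [True]
POP_JUMP_IF_FALSE → pop True; no jump. Stack: []
LOAD_CONST → push 11. Stack: [11]
LOAD_FAST a → push 6. Stack: [11, 6]
BINARY_OP % → 11 % 6 = 5. Stack: [5]
LOAD_FAST a → push 6. Stack: [5, 6]
BINARY_OP + → 5 + 6 = 11. Stack: [11]
STORE_FAST t → t=11. Stack: []
LOAD_FAST t → push 11. Stack: [11]
RETURN_VALUE → return 11.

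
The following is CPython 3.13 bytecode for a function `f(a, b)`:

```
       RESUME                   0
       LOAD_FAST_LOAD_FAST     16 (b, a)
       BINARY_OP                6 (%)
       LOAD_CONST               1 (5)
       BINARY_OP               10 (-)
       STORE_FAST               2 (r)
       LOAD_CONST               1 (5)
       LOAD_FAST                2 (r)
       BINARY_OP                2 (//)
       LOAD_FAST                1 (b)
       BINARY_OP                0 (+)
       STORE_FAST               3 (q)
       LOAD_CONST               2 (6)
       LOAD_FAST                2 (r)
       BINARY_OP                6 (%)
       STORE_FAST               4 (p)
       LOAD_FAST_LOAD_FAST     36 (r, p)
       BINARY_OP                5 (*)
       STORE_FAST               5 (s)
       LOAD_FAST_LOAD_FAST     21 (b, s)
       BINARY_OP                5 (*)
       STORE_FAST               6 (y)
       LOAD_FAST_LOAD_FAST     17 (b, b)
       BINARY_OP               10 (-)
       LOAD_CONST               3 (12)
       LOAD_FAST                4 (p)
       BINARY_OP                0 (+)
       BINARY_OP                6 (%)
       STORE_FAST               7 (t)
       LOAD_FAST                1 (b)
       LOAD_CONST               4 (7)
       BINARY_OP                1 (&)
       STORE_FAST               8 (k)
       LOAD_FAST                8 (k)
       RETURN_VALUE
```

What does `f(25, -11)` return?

5

LOAD_FAST_LOAD_FAST b,a → push -11,25. Stack: [-11, 25]
BINARY_OP % → -11 % 25 = 14. Stack: [14]
LOAD_CONST → push 5. Stack: [14, 5]
BINARY_OP - → 14 - 5 = 9. Stack: [9]
STORE_FAST r → r=9. Stack: []
LOAD_CONST → push 5. Stack: [5]
LOAD_FAST r → push 9. Stack: [5, 9]
BINARY_OP // → 5 // 9 = 0. Stack: [0]
LOAD_FAST b → push -11. Stack: [0, -11]
BINARY_OP + → 0 + -11 = -11. Stack: [-11]
STORE_FAST q → q=-11. Stack: []
LOAD_CONST → push 6. Stack: [6]
LOAD_FAST r → push 9. Stack: [6, 9]
BINARY_OP % → 6 % 9 = 6. Stack: [6]
STORE_FAST p → p=6. Stack: []
LOAD_FAST_LOAD_FAST r,p → push 9,6. Stack: [9, 6]
BINARY_OP * → 9 * 6 = 54. Stack: [54]
STORE_FAST s → s=54. Stack: []
LOAD_FAST_LOAD_FAST b,s → push -11,54. Stack: [-11, 54]
BINARY_OP * → -11 * 54 = -594. Stack: [-594]
STORE_FAST y → y=-594. Stack: []
LOAD_FAST_LOAD_FAST b,b → push -11,-11. Stack: [-11, -11]
BINARY_OP - → -11 - -11 = 0. Stack: [0]
LOAD_CONST → push 12. Stack: [0, 12]
LOAD_FAST p → push 6. Stack: [0, 12, 6]
BINARY_OP + → 12 + 6 = 18. Stack: [0, 18]
BINARY_OP % → 0 % 18 = 0. Stack: [0]
STORE_FAST t → t=0. Stack: []
LOAD_FAST b → push -11. Stack: [-11]
LOAD_CONST → push 7. Stack: [-11, 7]
BINARY_OP & → -11 & 7 = 5. Stack: [5]
STORE_FAST k → k=5. Stack: []
LOAD_FAST k → push 5. Stack: [5]
RETURN_VALUE → return 5.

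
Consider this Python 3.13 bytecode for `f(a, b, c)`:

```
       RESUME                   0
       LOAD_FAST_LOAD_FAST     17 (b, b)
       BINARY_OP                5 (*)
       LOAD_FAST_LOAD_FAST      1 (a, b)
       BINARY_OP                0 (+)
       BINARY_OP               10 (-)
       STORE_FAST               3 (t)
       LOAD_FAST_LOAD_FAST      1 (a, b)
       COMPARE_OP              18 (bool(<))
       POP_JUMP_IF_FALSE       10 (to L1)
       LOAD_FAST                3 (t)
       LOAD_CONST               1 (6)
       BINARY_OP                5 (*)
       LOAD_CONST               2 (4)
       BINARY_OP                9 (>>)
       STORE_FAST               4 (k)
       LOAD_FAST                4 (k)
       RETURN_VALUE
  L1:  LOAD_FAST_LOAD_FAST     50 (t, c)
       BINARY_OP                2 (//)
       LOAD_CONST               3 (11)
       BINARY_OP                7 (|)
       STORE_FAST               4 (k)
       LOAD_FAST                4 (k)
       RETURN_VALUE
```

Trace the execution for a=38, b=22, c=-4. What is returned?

-97

LOAD_FAST_LOAD_FAST b,b → push 22,22. Stack: [22, 22]
BINARY_OP * → 22 * 22 = 484. Stack: [484]
LOAD_FAST_LOAD_FAST a,b → push 38,22. Stack: [484, 38, 22]
BINARY_OP + → 38 + 22 = 60. Stack: [484, 60]
BINARY_OP - → 484 - 60 = 424. Stack: [424]
STORE_FAST t → t=424. Stack: []
LOAD_FAST_LOAD_FAST a,b → push 38,22. Stack: [38, 22]
COMPARE_OP bool(<) → 38 vs 22 = False. Stack: [False]
POP_JUMP_IF_FALSE → pop False; jump. Stack: []
LOAD_FAST_LOAD_FAST t,c → push 424,-4. Stack: [424, -4]
BINARY_OP // → 424 // -4 = -106. Stack: [-106]
LOAD_CONST → push 11. Stack: [-106, 11]
BINARY_OP | → -106 | 11 = -97. Stack: [-97]
STORE_FAST k → k=-97. Stack: []
LOAD_FAST k → push -97. Stack: [-97]
RETURN_VALUE → return -97.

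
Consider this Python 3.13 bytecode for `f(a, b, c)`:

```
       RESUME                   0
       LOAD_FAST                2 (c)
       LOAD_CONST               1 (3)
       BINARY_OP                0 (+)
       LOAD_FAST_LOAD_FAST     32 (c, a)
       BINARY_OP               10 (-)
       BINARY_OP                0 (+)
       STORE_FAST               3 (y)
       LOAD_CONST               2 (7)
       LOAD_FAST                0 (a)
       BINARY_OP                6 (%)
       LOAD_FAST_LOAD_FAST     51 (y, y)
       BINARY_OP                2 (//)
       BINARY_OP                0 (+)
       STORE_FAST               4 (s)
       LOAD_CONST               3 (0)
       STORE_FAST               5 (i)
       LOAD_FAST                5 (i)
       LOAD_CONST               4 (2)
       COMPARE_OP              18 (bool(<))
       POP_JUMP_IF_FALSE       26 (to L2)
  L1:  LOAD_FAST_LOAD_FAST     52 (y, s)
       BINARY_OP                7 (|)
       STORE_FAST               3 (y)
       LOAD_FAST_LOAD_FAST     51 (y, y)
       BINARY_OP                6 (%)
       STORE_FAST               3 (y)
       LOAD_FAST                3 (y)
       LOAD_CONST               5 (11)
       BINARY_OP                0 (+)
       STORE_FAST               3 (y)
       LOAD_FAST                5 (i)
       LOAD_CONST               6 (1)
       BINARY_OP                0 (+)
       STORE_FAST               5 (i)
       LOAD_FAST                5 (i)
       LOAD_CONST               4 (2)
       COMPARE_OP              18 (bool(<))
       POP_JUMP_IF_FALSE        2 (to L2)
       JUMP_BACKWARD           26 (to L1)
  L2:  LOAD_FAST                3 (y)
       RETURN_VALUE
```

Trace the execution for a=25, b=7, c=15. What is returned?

11

LOAD_FAST c → push 15. Stack: [15]
LOAD_CONST → push 3. Stack: [15, 3]
BINARY_OP + → 15 + 3 = 18. Stack: [18]
LOAD_FAST_LOAD_FAST c,a → push 15,25. Stack: [18, 15, 25]
BINARY_OP - → 15 - 25 = -10. Stack: [18, -10]
BINARY_OP + → 18 + -10 = 8. Stack: [8]
STORE_FAST y → y=8. Stack: []
LOAD_CONST → push 7. Stack: [7]
LOAD_FAST a → push 25. Stack: [7, 25]
BINARY_OP % → 7 % 25 = 7. Stack: [7]
LOAD_FAST_LOAD_FAST y,y → push 8,8. Stack: [7, 8, 8]
BINARY_OP // → 8 // 8 = 1. Stack: [7, 1]
BINARY_OP + → 7 + 1 = 8. Stack: [8]
STORE_FAST s → s=8. Stack: []
LOAD_CONST → push 0. Stack: [0]
STORE_FAST i → i=0. Stack: []
LOAD_FAST i → push 0. Stack: [0]
LOAD_CONST → push 2. Stack: [0, 2]
COMPARE_OP bool(<) → 0 vs 2 = True. Stack: [True]
POP_JUMP_IF_FALSE → pop True; no jump. Stack: []
LOAD_FAST_LOAD_FAST y,s → push 8,8. Stack: [8, 8]
BINARY_OP | → 8 | 8 = 8. Stack: [8]
STORE_FAST y → y=8. Stack: []
LOAD_FAST_LOAD_FAST y,y → push 8,8. Stack: [8, 8]
BINARY_OP % → 8 % 8 = 0. Stack: [0]
STORE_FAST y → y=0. Stack: []
LOAD_FAST y → push 0. Stack: [0]
LOAD_CONST → push 11. Stack: [0, 11]
BINARY_OP + → 0 + 11 = 11. Stack: [11]
STORE_FAST y → y=11. Stack: []
LOAD_FAST i → push 0. Stack: [0]
LOAD_CONST → push 1. Stack: [0, 1]
BINARY_OP + → 0 + 1 = 1. Stack: [1]
STORE_FAST i → i=1. Stack: []
LOAD_FAST i → push 1. Stack: [1]
LOAD_CONST → push 2. Stack: [1, 2]
COMPARE_OP bool(<) → 1 vs 2 = True. Stack: [True]
POP_JUMP_IF_FALSE → pop True; no jump. Stack: []
LOAD_FAST_LOAD_FAST y,s → push 11,8. Stack: [11, 8]
BINARY_OP | → 11 | 8 = 11. Stack: [11]
STORE_FAST y → y=11. Stack: []
LOAD_FAST_LOAD_FAST y,y → push 11,11. Stack: [11, 11]
BINARY_OP % → 11 % 11 = 0. Stack: [0]
STORE_FAST y → y=0. Stack: []
LOAD_FAST y → push 0. Stack: [0]
LOAD_CONST → push 11. Stack: [0, 11]
BINARY_OP + → 0 + 11 = 11. Stack: [11]
STORE_FAST y → y=11. Stack: []
LOAD_FAST i → push 1. Stack: [1]
LOAD_CONST → push 1. Stack: [1, 1]
BINARY_OP + → 1 + 1 = 2. Stack: [2]
STORE_FAST i → i=2. Stack: []
LOAD_FAST i → push 2. Stack: [2]
LOAD_CONST → push 2. Stack: [2, 2]
COMPARE_OP bool(<) → 2 vs 2 = False. Stack: [False]
POP_JUMP_IF_FALSE → pop False; jump. Stack: []
LOAD_FAST y → push 11. Stack: [11]
RETURN_VALUE → return 11.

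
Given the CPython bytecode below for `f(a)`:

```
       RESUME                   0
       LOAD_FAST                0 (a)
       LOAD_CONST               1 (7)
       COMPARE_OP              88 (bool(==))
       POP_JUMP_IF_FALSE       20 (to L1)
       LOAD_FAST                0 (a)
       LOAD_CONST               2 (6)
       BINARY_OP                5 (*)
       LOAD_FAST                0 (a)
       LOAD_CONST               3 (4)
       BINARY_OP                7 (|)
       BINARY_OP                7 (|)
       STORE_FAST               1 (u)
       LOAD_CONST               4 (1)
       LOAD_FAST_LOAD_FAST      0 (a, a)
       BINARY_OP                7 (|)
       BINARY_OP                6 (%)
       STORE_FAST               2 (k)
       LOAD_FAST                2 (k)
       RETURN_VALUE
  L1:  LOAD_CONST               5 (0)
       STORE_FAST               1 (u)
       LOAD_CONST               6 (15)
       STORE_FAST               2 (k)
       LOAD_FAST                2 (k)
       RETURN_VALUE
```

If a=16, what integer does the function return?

15

LOAD_FAST a → push 16. Stack: [16]
LOAD_CONST → push 7. Stack: [16, 7]
COMPARE_OP bool(==) → 16 vs 7 = False. Stack: [False]
POP_JUMP_IF_FALSE → pop False; jump. Stack: []
LOAD_CONST → push 0. Stack: [0]
STORE_FAST u → u=0. Stack: []
LOAD_CONST → push 15. Stack: [15]
STORE_FAST k → k=15. Stack: []
LOAD_FAST k → push 15. Stack: [15]
RETURN_VALUE → return 15.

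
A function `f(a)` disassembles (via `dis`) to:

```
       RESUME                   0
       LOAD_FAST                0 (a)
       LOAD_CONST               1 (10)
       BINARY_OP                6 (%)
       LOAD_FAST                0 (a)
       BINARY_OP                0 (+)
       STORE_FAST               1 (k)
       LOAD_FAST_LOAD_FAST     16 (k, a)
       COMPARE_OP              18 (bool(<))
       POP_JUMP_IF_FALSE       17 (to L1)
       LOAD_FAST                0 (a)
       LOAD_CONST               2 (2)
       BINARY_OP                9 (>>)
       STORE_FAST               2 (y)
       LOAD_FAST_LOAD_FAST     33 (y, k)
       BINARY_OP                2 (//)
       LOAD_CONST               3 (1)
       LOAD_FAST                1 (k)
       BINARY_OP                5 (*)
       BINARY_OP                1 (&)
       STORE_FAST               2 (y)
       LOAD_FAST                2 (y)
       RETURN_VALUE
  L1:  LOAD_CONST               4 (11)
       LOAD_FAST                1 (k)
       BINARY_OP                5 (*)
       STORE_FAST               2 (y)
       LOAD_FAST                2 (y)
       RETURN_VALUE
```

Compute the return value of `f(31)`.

LOAD_FAST a → push 31. Stack: [31]
LOAD_CONST → push 10. Stack: [31, 10]
BINARY_OP % → 31 % 10 = 1. Stack: [1]
LOAD_FAST a → push 31. Stack: [1, 31]
BINARY_OP + → 1 + 31 = 32. Stack: [32]
STORE_FAST k → k=32. Stack: []
LOAD_FAST_LOAD_FAST k,a → push 32,31. Stack: [32, 31]
COMPARE_OP bool(<) → 32 vs 31 = False. Stack: [False]
POP_JUMP_IF_FALSE → pop False; jump. Stack: []
LOAD_CONST → push 11. Stack: [11]
LOAD_FAST k → push 32. Stack: [11, 32]
BINARY_OP * → 11 * 32 = 352. Stack: [352]
STORE_FAST y → y=352. Stack: []
LOAD_FAST y → push 352. Stack: [352]
RETURN_VALUE → return 352.

352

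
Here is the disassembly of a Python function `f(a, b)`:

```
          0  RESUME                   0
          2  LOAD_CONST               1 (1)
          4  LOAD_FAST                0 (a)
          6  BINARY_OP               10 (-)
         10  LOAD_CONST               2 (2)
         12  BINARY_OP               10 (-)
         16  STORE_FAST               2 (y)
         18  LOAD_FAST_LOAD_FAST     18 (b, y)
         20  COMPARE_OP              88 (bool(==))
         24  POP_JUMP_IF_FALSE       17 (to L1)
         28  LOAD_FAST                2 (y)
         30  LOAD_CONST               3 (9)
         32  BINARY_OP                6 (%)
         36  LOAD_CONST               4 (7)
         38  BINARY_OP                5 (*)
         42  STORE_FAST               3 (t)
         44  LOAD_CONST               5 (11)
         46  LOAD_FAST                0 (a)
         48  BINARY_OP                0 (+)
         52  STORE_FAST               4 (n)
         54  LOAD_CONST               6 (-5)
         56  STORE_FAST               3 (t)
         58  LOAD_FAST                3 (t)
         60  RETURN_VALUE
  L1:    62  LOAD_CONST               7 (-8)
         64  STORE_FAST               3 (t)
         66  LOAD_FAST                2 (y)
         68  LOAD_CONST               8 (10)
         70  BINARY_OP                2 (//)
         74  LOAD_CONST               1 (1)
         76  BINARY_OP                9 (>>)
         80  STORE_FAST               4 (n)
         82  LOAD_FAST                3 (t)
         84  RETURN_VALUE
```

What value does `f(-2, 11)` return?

LOAD_CONST → push 1. Stack: [1]
LOAD_FAST a → push -2. Stack: [1, -2]
BINARY_OP - → 1 - -2 = 3. Stack: [3]
LOAD_CONST → push 2. Stack: [3, 2]
BINARY_OP - → 3 - 2 = 1. Stack: [1]
STORE_FAST y → y=1. Stack: []
LOAD_FAST_LOAD_FAST b,y → push 11,1. Stack: [11, 1]
COMPARE_OP bool(==) → 11 vs 1 = False. Stack: [False]
POP_JUMP_IF_FALSE → pop False; jump. Stack: []
LOAD_CONST → push -8. Stack: [-8]
STORE_FAST t → t=-8. Stack: []
LOAD_FAST y → push 1. Stack: [1]
LOAD_CONST → push 10. Stack: [1, 10]
BINARY_OP // → 1 // 10 = 0. Stack: [0]
LOAD_CONST → push 1. Stack: [0, 1]
BINARY_OP >> → 0 >> 1 = 0. Stack: [0]
STORE_FAST n → n=0. Stack: []
LOAD_FAST t → push -8. Stack: [-8]
RETURN_VALUE → return -8.

-8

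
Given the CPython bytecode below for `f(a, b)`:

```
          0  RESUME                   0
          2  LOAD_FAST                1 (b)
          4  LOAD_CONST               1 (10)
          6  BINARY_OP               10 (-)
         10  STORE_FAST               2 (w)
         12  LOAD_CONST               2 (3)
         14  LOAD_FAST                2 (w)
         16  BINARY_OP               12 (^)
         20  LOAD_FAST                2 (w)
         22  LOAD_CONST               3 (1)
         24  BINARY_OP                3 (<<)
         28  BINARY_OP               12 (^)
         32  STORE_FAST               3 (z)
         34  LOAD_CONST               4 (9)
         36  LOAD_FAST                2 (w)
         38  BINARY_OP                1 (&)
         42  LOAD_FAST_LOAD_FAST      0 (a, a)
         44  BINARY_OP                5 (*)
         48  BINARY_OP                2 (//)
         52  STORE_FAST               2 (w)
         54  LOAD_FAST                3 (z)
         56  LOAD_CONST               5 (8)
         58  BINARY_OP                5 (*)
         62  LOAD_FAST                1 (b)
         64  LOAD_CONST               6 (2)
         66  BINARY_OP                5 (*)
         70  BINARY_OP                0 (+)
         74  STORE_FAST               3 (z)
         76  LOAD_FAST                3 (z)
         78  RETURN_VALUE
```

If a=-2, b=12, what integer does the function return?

64

LOAD_FAST b → push 12. Stack: [12]
LOAD_CONST → push 10. Stack: [12, 10]
BINARY_OP - → 12 - 10 = 2. Stack: [2]
STORE_FAST w → w=2. Stack: []
LOAD_CONST → push 3. Stack: [3]
LOAD_FAST w → push 2. Stack: [3, 2]
BINARY_OP ^ → 3 ^ 2 = 1. Stack: [1]
LOAD_FAST w → push 2. Stack: [1, 2]
LOAD_CONST → push 1. Stack: [1, 2, 1]
BINARY_OP << → 2 << 1 = 4. Stack: [1, 4]
BINARY_OP ^ → 1 ^ 4 = 5. Stack: [5]
STORE_FAST z → z=5. Stack: []
LOAD_CONST → push 9. Stack: [9]
LOAD_FAST w → push 2. Stack: [9, 2]
BINARY_OP & → 9 & 2 = 0. Stack: [0]
LOAD_FAST_LOAD_FAST a,a → push -2,-2. Stack: [0, -2, -2]
BINARY_OP * → -2 * -2 = 4. Stack: [0, 4]
BINARY_OP // → 0 // 4 = 0. Stack: [0]
STORE_FAST w → w=0. Stack: []
LOAD_FAST z → push 5. Stack: [5]
LOAD_CONST → push 8. Stack: [5, 8]
BINARY_OP * → 5 * 8 = 40. Stack: [40]
LOAD_FAST b → push 12. Stack: [40, 12]
LOAD_CONST → push 2. Stack: [40, 12, 2]
BINARY_OP * → 12 * 2 = 24. Stack: [40, 24]
BINARY_OP + → 40 + 24 = 64. Stack: [64]
STORE_FAST z → z=64. Stack: []
LOAD_FAST z → push 64. Stack: [64]
RETURN_VALUE → return 64.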